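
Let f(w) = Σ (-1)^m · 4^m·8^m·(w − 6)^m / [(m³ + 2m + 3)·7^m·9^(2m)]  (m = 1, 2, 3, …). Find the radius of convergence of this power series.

R = 567/32

Apply the ratio test: |a_{m+1}| / |a_m| = [(m³ + 2m + 3)/((m+1)³ + 2(m+1) + 3)] · 4·8/(7·81), which tends to 32/567 as m → ∞.
The series converges when 32/567 · |w − 6| < 1, giving R = 567/32.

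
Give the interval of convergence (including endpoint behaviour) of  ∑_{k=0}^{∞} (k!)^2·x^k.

The ratio of consecutive coefficients is (k+1)² → ∞.
Since the ratio → ∞, the series diverges for every x ≠ 0, and R = 0.

{0}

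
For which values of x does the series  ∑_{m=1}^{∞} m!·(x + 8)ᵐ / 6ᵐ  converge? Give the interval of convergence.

Apply the ratio test: |a_{m+1}| / |a_m| = (m+1) · 1/6, which tends to ∞ as m → ∞.
Since the ratio → ∞, the series diverges for every x ≠ -8, and R = 0.

{-8}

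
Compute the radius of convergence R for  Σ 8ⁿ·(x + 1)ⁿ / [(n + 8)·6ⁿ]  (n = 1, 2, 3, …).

Apply the ratio test: |a_{n+1}| / |a_n| = [(n + 8)/((n+1) + 8)] · 8/6, which tends to 4/3 as n → ∞.
Convergence for |x + 1| · 4/3 < 1, i.e. |x + 1| < 3/4. So R = 3/4.

R = 3/4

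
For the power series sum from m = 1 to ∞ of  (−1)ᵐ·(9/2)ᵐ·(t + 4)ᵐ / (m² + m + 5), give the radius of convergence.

R = 2/9

The ratio of consecutive coefficients is [(m² + m + 5)/((m+1)² + (m+1) + 5)] · 9/2 → 9/2.
Hence the series converges for |t + 4| < 1/(9/2) = 2/9, so the radius of convergence is 2/9.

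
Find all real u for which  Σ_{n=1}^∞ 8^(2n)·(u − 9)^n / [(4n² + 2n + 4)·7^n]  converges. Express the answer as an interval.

[569/64, 583/64]

Apply the ratio test: |a_{n+1}| / |a_n| = [(4n² + 2n + 4)/(4(n+1)² + 2(n+1) + 4)] · 64/7, which tends to 64/7 as n → ∞.
Convergence for |u − 9| · 64/7 < 1, i.e. |u − 9| < 7/64. So R = 7/64.
At u = 583/64: absolute convergence follows by limit comparison with Σ 1/n².
Endpoint u = 569/64: the terms are on the order of 1/n², so the series converges absolutely by comparison with the p-series (p = 2 > 1).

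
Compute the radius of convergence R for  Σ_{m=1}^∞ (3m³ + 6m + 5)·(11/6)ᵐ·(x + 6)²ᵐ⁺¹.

R = √66/11

By the ratio test, |a_{m+1}/a_m| = [(3(m+1)³ + 6(m+1) + 5)/(3m³ + 6m + 5)] · 11/6 → 11/6.
Successive powers of (x + 6) differ by 2, so the series converges when |x + 6|² · 11/6 < 1, i.e. |x + 6| < √(6/11). So R = √66/11.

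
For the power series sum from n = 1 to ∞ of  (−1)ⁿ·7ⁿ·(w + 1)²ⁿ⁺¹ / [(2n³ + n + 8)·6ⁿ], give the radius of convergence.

Apply the ratio test: |a_{n+1}| / |a_n| = [(2n³ + n + 8)/(2(n+1)³ + (n+1) + 8)] · 7/6, which tends to 7/6 as n → ∞.
Since the exponent of (w + 1) increases by 2 each term, convergence requires |w + 1|² < 6/7, hence R = √42/7.

R = √42/7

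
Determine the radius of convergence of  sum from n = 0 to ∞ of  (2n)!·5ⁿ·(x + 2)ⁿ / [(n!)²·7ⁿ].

R = 7/20

Ratio test: |a_{n+1}/a_n| = (2n+1)·(2n+2)/(n+1)² · 5/7 → 20/7 as n → ∞.
Thus R = 1/(20/7) = 7/20.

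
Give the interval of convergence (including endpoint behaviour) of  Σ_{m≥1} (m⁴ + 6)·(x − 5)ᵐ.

(4, 6)

Apply the ratio test: |a_{m+1}| / |a_m| = ((m+1)⁴ + 6)/(m⁴ + 6), which tends to 1 as m → ∞.
So the series converges when |x − 5| < 1 and diverges when |x − 5| > 1; R = 1.
Check x = 6: the terms have absolute value of order m⁴, which does not tend to 0, so the series diverges by the divergence test.
When x = 4, the terms have absolute value of order m⁴, which does not tend to 0, so the series diverges by the divergence test.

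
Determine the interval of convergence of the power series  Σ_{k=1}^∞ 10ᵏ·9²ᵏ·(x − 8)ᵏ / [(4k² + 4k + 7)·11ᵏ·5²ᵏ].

Apply the ratio test: |a_{k+1}| / |a_k| = [(4k² + 4k + 7)/(4(k+1)² + 4(k+1) + 7)] · 10·81/(11·25), which tends to 162/55 as k → ∞.
The series converges when 162/55 · |x − 8| < 1, giving R = 55/162.
When x = 1351/162, the series is dominated by a constant times Σ 1/k², which converges (p = 2 > 1).
Check x = 1241/162: the terms are on the order of 1/k², so the series converges absolutely by comparison with the p-series (p = 2 > 1).

[1241/162, 1351/162]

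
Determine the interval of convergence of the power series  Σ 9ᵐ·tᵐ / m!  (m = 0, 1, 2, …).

Ratio test: |a_{m+1}/a_m| = 9 · 1/(m+1) → 0 as m → ∞.
The ratio tends to 0 regardless of t, hence R = ∞.

(−∞, ∞)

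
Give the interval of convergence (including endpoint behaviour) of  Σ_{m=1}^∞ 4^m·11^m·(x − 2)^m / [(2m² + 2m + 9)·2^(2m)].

The ratio of consecutive coefficients is [(2m² + 2m + 9)/(2(m+1)² + 2(m+1) + 9)] · 4·11/4 → 11.
Hence the series converges for |x − 2| < 1/(11) = 1/11, so the radius of convergence is 1/11.
At x = 23/11: the series is dominated by a constant times Σ 1/m², which converges (p = 2 > 1).
At x = 21/11: the series is dominated by a constant times Σ 1/m², which converges (p = 2 > 1).

[21/11, 23/11]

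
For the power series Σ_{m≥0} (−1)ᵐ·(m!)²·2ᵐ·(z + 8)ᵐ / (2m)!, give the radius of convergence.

R = 2

The ratio of consecutive coefficients is (m+1)²/[(2m+1)·(2m+2)] · 2 → 1/2.
Convergence for |z + 8| · 1/2 < 1, i.e. |z + 8| < 2. So R = 2.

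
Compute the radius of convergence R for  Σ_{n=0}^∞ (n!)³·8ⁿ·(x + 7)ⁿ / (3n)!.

The ratio of consecutive coefficients is (n+1)³/[(3n+1)·(3n+2)·(3n+3)] · 8 → 8/27.
Thus R = 1/(8/27) = 27/8.

R = 27/8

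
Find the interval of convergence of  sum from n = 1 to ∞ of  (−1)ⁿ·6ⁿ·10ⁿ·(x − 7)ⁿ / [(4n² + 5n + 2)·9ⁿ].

[137/20, 143/20]

Apply the ratio test: |a_{n+1}| / |a_n| = [(4n² + 5n + 2)/(4(n+1)² + 5(n+1) + 2)] · 6·10/9, which tends to 20/3 as n → ∞.
The series converges when 20/3 · |x − 7| < 1, giving R = 3/20.
When x = 143/20, the terms are on the order of 1/n², so the series converges absolutely by comparison with the p-series (p = 2 > 1).
Check x = 137/20: the terms are on the order of 1/n², so the series converges absolutely by comparison with the p-series (p = 2 > 1).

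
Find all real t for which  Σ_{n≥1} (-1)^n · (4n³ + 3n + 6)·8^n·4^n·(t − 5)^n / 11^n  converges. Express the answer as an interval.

By the ratio test, |a_{n+1}/a_n| = [(4(n+1)³ + 3(n+1) + 6)/(4n³ + 3n + 6)] · 8·4/11 → 32/11.
The series converges when 32/11 · |t − 5| < 1, giving R = 11/32.
Check t = 171/32: the terms have absolute value of order n³, which does not tend to 0, so the series diverges by the divergence test.
Check t = 149/32: the terms have absolute value of order n³, which does not tend to 0, so the series diverges by the divergence test.

(149/32, 171/32)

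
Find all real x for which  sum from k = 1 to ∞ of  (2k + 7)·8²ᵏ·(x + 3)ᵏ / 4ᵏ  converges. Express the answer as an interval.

(-49/16, -47/16)

Ratio test: |a_{k+1}/a_k| = [(2(k+1) + 7)/(2k + 7)] · 64/4 → 16 as k → ∞.
Hence the series converges for |x + 3| < 1/(16) = 1/16, so the radius of convergence is 1/16.
Endpoint x = -47/16: the terms have absolute value of order k, which does not tend to 0, so the series diverges by the divergence test.
Check x = -49/16: the terms have absolute value of order k, which does not tend to 0, so the series diverges by the divergence test.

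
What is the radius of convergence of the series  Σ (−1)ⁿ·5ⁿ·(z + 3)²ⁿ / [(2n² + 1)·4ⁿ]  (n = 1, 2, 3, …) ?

R = 2√5/5

Ratio test: |a_{n+1}/a_n| = [(2n² + 1)/(2(n+1)² + 1)] · 5/4 → 5/4 as n → ∞.
Writing y = (z + 3)², the series in y has radius 4/5, so |z + 3| < √(4/5) and R = 2√5/5.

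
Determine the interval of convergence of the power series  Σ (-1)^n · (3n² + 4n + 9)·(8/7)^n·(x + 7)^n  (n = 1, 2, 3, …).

Ratio test: |a_{n+1}/a_n| = [(3(n+1)² + 4(n+1) + 9)/(3n² + 4n + 9)] · 8/7 → 8/7 as n → ∞.
Convergence for |x + 7| · 8/7 < 1, i.e. |x + 7| < 7/8. So R = 7/8.
When x = -49/8, the terms do not tend to 0, so the series diverges.
Check x = -63/8: the n-th term does not approach 0; divergence by the term test.

(-63/8, -49/8)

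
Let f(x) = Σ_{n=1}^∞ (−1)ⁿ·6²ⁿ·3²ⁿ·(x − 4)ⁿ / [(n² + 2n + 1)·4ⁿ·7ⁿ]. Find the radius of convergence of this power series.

The ratio of consecutive coefficients is [(n² + 2n + 1)/((n+1)² + 2(n+1) + 1)] · 36·9/(4·7) → 81/7.
Hence the series converges for |x − 4| < 1/(81/7) = 7/81, so the radius of convergence is 7/81.

R = 7/81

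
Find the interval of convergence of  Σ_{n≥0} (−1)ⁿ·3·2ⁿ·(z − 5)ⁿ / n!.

(−∞, ∞)

Apply the ratio test: |a_{n+1}| / |a_n| = 3/3 · 2 · 1/(n+1), which tends to 0 as n → ∞.
The ratio tends to 0 regardless of z, hence R = ∞.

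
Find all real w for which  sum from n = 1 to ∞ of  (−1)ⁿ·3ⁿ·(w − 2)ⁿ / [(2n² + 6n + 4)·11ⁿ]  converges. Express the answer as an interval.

Ratio test: |a_{n+1}/a_n| = [(2n² + 6n + 4)/(2(n+1)² + 6(n+1) + 4)] · 3/11 → 3/11 as n → ∞.
The series converges when 3/11 · |w − 2| < 1, giving R = 11/3.
When w = 17/3, the terms are on the order of 1/n², so the series converges absolutely by comparison with the p-series (p = 2 > 1).
Check w = -5/3: the series is dominated by a constant times Σ 1/n², which converges (p = 2 > 1).

[-5/3, 17/3]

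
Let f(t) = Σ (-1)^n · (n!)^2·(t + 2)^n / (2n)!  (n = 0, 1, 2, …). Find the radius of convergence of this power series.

Ratio test: |a_{n+1}/a_n| = (n+1)²/[(2n+1)·(2n+2)] → 1/4 as n → ∞.
Convergence for |t + 2| · 1/4 < 1, i.e. |t + 2| < 4. So R = 4.

R = 4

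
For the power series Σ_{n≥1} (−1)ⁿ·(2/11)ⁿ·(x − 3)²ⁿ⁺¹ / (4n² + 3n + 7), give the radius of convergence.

R = √22/2

By the ratio test, |a_{n+1}/a_n| = [(4n² + 3n + 7)/(4(n+1)² + 3(n+1) + 7)] · 2/11 → 2/11.
Since the exponent of (x − 3) increases by 2 each term, convergence requires |x − 3|² < 11/2, hence R = √22/2.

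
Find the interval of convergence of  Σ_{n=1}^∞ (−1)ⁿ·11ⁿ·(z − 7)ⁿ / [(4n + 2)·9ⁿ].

(68/11, 86/11]

The ratio of consecutive coefficients is [(4n + 2)/(4(n+1) + 2)] · 11/9 → 11/9.
Thus R = 1/(11/9) = 9/11.
Check z = 86/11: convergence follows from the alternating series test (terms decrease monotonically to 0).
Endpoint z = 68/11: the terms are asymptotic to a nonzero constant times 1/n, so the series diverges by limit comparison with Σ 1/n.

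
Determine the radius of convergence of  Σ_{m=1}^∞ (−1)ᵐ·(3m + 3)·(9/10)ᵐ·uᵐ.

R = 10/9

By the ratio test, |a_{m+1}/a_m| = [(3(m+1) + 3)/(3m + 3)] · 9/10 → 9/10.
The series converges when 9/10 · |u| < 1, giving R = 10/9.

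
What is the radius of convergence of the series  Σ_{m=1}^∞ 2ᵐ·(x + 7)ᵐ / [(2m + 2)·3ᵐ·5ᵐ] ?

Apply the ratio test: |a_{m+1}| / |a_m| = [(2m + 2)/(2(m+1) + 2)] · 2/(3·5), which tends to 2/15 as m → ∞.
The series converges when 2/15 · |x + 7| < 1, giving R = 15/2.

R = 15/2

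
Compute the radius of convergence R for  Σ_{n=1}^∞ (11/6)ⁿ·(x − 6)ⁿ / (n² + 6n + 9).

Ratio test: |a_{n+1}/a_n| = [(n² + 6n + 9)/((n+1)² + 6(n+1) + 9)] · 11/6 → 11/6 as n → ∞.
Thus R = 1/(11/6) = 6/11.

R = 6/11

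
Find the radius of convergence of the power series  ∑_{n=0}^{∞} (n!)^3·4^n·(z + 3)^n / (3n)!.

R = 27/4

By the ratio test, |a_{n+1}/a_n| = (n+1)³/[(3n+1)·(3n+2)·(3n+3)] · 4 → 4/27.
The series converges when 4/27 · |z + 3| < 1, giving R = 27/4.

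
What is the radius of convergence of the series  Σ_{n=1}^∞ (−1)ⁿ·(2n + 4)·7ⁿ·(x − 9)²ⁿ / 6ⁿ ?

Apply the ratio test: |a_{n+1}| / |a_n| = [(2(n+1) + 4)/(2n + 4)] · 7/6, which tends to 7/6 as n → ∞.
Writing y = (x − 9)², the series in y has radius 6/7, so |x − 9| < √(6/7) and R = √42/7.

R = √42/7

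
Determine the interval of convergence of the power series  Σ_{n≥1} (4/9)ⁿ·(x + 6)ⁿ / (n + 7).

By the ratio test, |a_{n+1}/a_n| = [(n + 7)/((n+1) + 7)] · 4/9 → 4/9.
Hence the series converges for |x + 6| < 1/(4/9) = 9/4, so the radius of convergence is 9/4.
At x = -15/4: the terms behave like c/n; limit comparison with the harmonic series gives divergence.
Check x = -33/4: an alternating series whose terms decrease to 0 in absolute value, so it converges by the Leibniz criterion.

[-33/4, -15/4)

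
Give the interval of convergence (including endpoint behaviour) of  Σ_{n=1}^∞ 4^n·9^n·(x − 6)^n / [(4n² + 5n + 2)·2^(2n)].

By the ratio test, |a_{n+1}/a_n| = [(4n² + 5n + 2)/(4(n+1)² + 5(n+1) + 2)] · 4·9/4 → 9.
The series converges when 9 · |x − 6| < 1, giving R = 1/9.
Endpoint x = 55/9: absolute convergence follows by limit comparison with Σ 1/n².
Endpoint x = 53/9: the terms are on the order of 1/n², so the series converges absolutely by comparison with the p-series (p = 2 > 1).

[53/9, 55/9]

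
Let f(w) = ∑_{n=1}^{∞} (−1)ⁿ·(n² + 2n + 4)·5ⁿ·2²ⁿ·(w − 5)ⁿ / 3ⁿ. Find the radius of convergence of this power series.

By the ratio test, |a_{n+1}/a_n| = [((n+1)² + 2(n+1) + 4)/(n² + 2n + 4)] · 5·4/3 → 20/3.
Convergence for |w − 5| · 20/3 < 1, i.e. |w − 5| < 3/20. So R = 3/20.

R = 3/20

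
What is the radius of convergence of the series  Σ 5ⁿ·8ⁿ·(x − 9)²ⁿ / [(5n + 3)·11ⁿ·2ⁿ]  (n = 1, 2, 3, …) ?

The ratio of consecutive coefficients is [(5n + 3)/(5(n+1) + 3)] · 5·8/(11·2) → 20/11.
Successive powers of (x − 9) differ by 2, so the series converges when |x − 9|² · 20/11 < 1, i.e. |x − 9| < √(11/20). So R = √55/10.

R = √55/10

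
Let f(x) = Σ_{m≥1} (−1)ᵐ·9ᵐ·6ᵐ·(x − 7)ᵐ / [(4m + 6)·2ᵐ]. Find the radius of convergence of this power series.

R = 1/27

Ratio test: |a_{m+1}/a_m| = [(4m + 6)/(4(m+1) + 6)] · 9·6/2 → 27 as m → ∞.
Convergence for |x − 7| · 27 < 1, i.e. |x − 7| < 1/27. So R = 1/27.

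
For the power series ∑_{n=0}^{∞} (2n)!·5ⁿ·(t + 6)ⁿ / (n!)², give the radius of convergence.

Apply the ratio test: |a_{n+1}| / |a_n| = (2n+1)·(2n+2)/(n+1)² · 5, which tends to 20 as n → ∞.
Convergence for |t + 6| · 20 < 1, i.e. |t + 6| < 1/20. So R = 1/20.

R = 1/20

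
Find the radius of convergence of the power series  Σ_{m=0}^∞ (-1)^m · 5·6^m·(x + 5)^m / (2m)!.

Apply the ratio test: |a_{m+1}| / |a_m| = 5/5 · 6 · 1/[(2m+1)·(2m+2)], which tends to 0 as m → ∞.
Since the limit is 0 < 1 for every x, the series converges on all of ℝ and R = ∞.

R = ∞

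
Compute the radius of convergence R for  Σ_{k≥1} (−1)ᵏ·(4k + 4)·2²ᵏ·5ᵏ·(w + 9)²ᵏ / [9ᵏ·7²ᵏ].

By the ratio test, |a_{k+1}/a_k| = [(4(k+1) + 4)/(4k + 4)] · 4·5/(9·49) → 20/441.
Since the exponent of (w + 9) increases by 2 each term, convergence requires |w + 9|² < 441/20, hence R = 21√5/10.

R = 21√5/10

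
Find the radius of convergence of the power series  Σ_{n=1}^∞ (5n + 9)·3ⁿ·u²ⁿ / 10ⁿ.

By the ratio test, |a_{n+1}/a_n| = [(5(n+1) + 9)/(5n + 9)] · 3/10 → 3/10.
Successive powers of u differ by 2, so the series converges when |u|² · 3/10 < 1, i.e. |u| < √(10/3). So R = √30/3.

R = √30/3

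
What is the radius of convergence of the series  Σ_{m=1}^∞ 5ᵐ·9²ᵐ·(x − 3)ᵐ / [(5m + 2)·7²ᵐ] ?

The ratio of consecutive coefficients is [(5m + 2)/(5(m+1) + 2)] · 5·81/49 → 405/49.
Hence the series converges for |x − 3| < 1/(405/49) = 49/405, so the radius of convergence is 49/405.

R = 49/405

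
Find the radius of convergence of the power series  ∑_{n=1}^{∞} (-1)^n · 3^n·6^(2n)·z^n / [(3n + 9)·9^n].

Ratio test: |a_{n+1}/a_n| = [(3n + 9)/(3(n+1) + 9)] · 3·36/9 → 12 as n → ∞.
Thus R = 1/(12) = 1/12.

R = 1/12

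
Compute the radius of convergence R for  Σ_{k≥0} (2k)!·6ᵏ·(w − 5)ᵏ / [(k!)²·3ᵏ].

Apply the ratio test: |a_{k+1}| / |a_k| = (2k+1)·(2k+2)/(k+1)² · 6/3, which tends to 8 as k → ∞.
Thus R = 1/(8) = 1/8.

R = 1/8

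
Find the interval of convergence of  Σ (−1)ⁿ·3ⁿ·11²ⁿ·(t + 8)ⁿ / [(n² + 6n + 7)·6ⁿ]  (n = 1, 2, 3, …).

The ratio of consecutive coefficients is [(n² + 6n + 7)/((n+1)² + 6(n+1) + 7)] · 3·121/6 → 121/2.
Thus R = 1/(121/2) = 2/121.
When t = -966/121, the terms are on the order of 1/n², so the series converges absolutely by comparison with the p-series (p = 2 > 1).
Endpoint t = -970/121: the terms are on the order of 1/n², so the series converges absolutely by comparison with the p-series (p = 2 > 1).

[-970/121, -966/121]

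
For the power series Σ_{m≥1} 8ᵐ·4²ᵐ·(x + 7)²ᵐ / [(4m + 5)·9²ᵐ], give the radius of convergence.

Apply the ratio test: |a_{m+1}| / |a_m| = [(4m + 5)/(4(m+1) + 5)] · 8·16/81, which tends to 128/81 as m → ∞.
Writing y = (x + 7)², the series in y has radius 81/128, so |x + 7| < √(81/128) and R = 9√2/16.

R = 9√2/16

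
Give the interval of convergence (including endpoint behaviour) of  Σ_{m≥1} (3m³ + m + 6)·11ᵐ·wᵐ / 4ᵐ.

Apply the ratio test: |a_{m+1}| / |a_m| = [(3(m+1)³ + (m+1) + 6)/(3m³ + m + 6)] · 11/4, which tends to 11/4 as m → ∞.
Hence the series converges for |w| < 1/(11/4) = 4/11, so the radius of convergence is 4/11.
Check w = 4/11: the terms do not tend to 0, so the series diverges.
At w = -4/11: the terms do not tend to 0, so the series diverges.

(-4/11, 4/11)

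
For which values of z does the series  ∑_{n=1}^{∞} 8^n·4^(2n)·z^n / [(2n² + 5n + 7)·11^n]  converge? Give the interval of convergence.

Apply the ratio test: |a_{n+1}| / |a_n| = [(2n² + 5n + 7)/(2(n+1)² + 5(n+1) + 7)] · 8·16/11, which tends to 128/11 as n → ∞.
Convergence for |z| · 128/11 < 1, i.e. |z| < 11/128. So R = 11/128.
When z = 11/128, absolute convergence follows by limit comparison with Σ 1/n².
At z = -11/128: absolute convergence follows by limit comparison with Σ 1/n².

[-11/128, 11/128]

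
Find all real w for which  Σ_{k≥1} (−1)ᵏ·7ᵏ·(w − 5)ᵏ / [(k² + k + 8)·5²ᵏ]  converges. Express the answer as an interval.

[10/7, 60/7]

Ratio test: |a_{k+1}/a_k| = [(k² + k + 8)/((k+1)² + (k+1) + 8)] · 7/25 → 7/25 as k → ∞.
Thus R = 1/(7/25) = 25/7.
At w = 60/7: absolute convergence follows by limit comparison with Σ 1/k².
When w = 10/7, absolute convergence follows by limit comparison with Σ 1/k².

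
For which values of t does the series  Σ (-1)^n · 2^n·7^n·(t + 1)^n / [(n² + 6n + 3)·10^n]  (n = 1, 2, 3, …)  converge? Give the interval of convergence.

[-12/7, -2/7]

The ratio of consecutive coefficients is [(n² + 6n + 3)/((n+1)² + 6(n+1) + 3)] · 2·7/10 → 7/5.
Convergence for |t + 1| · 7/5 < 1, i.e. |t + 1| < 5/7. So R = 5/7.
Check t = -2/7: absolute convergence follows by limit comparison with Σ 1/n².
Endpoint t = -12/7: the terms are on the order of 1/n², so the series converges absolutely by comparison with the p-series (p = 2 > 1).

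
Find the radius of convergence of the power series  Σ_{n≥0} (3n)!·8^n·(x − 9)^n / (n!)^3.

Ratio test: |a_{n+1}/a_n| = (3n+1)·(3n+2)·(3n+3)/(n+1)³ · 8 → 216 as n → ∞.
Hence the series converges for |x − 9| < 1/(216) = 1/216, so the radius of convergence is 1/216.

R = 1/216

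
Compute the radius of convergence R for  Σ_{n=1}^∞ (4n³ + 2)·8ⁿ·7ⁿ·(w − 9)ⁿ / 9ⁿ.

R = 9/56

By the ratio test, |a_{n+1}/a_n| = [(4(n+1)³ + 2)/(4n³ + 2)] · 8·7/9 → 56/9.
Hence the series converges for |w − 9| < 1/(56/9) = 9/56, so the radius of convergence is 9/56.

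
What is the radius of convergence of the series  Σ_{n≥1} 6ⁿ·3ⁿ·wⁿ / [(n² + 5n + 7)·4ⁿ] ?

R = 2/9

The ratio of consecutive coefficients is [(n² + 5n + 7)/((n+1)² + 5(n+1) + 7)] · 6·3/4 → 9/2.
Thus R = 1/(9/2) = 2/9.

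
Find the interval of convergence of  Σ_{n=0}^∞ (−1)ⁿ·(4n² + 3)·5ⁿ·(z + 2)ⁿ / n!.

Ratio test: |a_{n+1}/a_n| = (4(n+1)² + 3)/(4n² + 3) · 5 · 1/(n+1) → 0 as n → ∞.
The ratio tends to 0 regardless of z, hence R = ∞.

(−∞, ∞)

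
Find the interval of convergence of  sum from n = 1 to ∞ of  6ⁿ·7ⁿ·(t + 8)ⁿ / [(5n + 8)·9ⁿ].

Ratio test: |a_{n+1}/a_n| = [(5n + 8)/(5(n+1) + 8)] · 6·7/9 → 14/3 as n → ∞.
The series converges when 14/3 · |t + 8| < 1, giving R = 3/14.
At t = -109/14: the terms behave like c/n; limit comparison with the harmonic series gives divergence.
When t = -115/14, the terms alternate in sign and decrease monotonically to 0 in absolute value (size ~ c/n), so the alternating series test gives convergence.

[-115/14, -109/14)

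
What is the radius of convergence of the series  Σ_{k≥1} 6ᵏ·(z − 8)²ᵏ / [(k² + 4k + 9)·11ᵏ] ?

The ratio of consecutive coefficients is [(k² + 4k + 9)/((k+1)² + 4(k+1) + 9)] · 6/11 → 6/11.
Writing y = (z − 8)², the series in y has radius 11/6, so |z − 8| < √(11/6) and R = √66/6.

R = √66/6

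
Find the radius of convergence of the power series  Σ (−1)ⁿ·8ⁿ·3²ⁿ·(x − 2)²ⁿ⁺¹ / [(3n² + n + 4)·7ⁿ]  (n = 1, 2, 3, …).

R = √14/12

Apply the ratio test: |a_{n+1}| / |a_n| = [(3n² + n + 4)/(3(n+1)² + (n+1) + 4)] · 8·9/7, which tends to 72/7 as n → ∞.
Successive powers of (x − 2) differ by 2, so the series converges when |x − 2|² · 72/7 < 1, i.e. |x − 2| < √(7/72). So R = √14/12.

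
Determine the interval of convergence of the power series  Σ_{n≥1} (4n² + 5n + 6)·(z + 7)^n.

Ratio test: |a_{n+1}/a_n| = (4(n+1)² + 5(n+1) + 6)/(4n² + 5n + 6) → 1 as n → ∞.
Convergence for |z + 7| < 1, so R = 1.
Endpoint z = -6: the n-th term does not approach 0; divergence by the term test.
When z = -8, the terms have absolute value of order n², which does not tend to 0, so the series diverges by the divergence test.

(-8, -6)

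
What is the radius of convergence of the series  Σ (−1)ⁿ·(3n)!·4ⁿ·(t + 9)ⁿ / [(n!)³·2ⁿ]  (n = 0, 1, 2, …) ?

R = 1/54

Ratio test: |a_{n+1}/a_n| = (3n+1)·(3n+2)·(3n+3)/(n+1)³ · 4/2 → 54 as n → ∞.
Thus R = 1/(54) = 1/54.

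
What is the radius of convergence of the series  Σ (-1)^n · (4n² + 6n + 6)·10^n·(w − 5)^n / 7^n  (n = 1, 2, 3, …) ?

R = 7/10

Ratio test: |a_{n+1}/a_n| = [(4(n+1)² + 6(n+1) + 6)/(4n² + 6n + 6)] · 10/7 → 10/7 as n → ∞.
Convergence for |w − 5| · 10/7 < 1, i.e. |w − 5| < 7/10. So R = 7/10.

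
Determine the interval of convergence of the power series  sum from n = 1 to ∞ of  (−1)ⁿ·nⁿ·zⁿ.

Root test: |a_n|^(1/n) = n → ∞.
The root grows without bound, so R = 0 (convergence only at z = 0).

{0}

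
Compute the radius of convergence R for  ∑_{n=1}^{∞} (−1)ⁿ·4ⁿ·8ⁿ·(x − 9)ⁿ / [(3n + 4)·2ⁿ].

R = 1/16

Ratio test: |a_{n+1}/a_n| = [(3n + 4)/(3(n+1) + 4)] · 4·8/2 → 16 as n → ∞.
Convergence for |x − 9| · 16 < 1, i.e. |x − 9| < 1/16. So R = 1/16.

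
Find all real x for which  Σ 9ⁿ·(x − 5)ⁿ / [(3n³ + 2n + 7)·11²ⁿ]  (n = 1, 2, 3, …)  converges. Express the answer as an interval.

Ratio test: |a_{n+1}/a_n| = [(3n³ + 2n + 7)/(3(n+1)³ + 2(n+1) + 7)] · 9/121 → 9/121 as n → ∞.
Thus R = 1/(9/121) = 121/9.
Check x = 166/9: the terms are on the order of 1/n³, so the series converges absolutely by comparison with the p-series (p = 3 > 1).
Check x = -76/9: the terms are on the order of 1/n³, so the series converges absolutely by comparison with the p-series (p = 3 > 1).

[-76/9, 166/9]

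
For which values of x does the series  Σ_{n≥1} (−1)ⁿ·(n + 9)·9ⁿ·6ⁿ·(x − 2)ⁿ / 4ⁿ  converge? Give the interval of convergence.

By the ratio test, |a_{n+1}/a_n| = [((n+1) + 9)/(n + 9)] · 9·6/4 → 27/2.
Thus R = 1/(27/2) = 2/27.
Check x = 56/27: the n-th term does not approach 0; divergence by the term test.
Check x = 52/27: the n-th term does not approach 0; divergence by the term test.

(52/27, 56/27)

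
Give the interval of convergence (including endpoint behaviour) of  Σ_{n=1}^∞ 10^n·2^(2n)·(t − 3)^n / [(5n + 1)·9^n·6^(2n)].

[-51/10, 111/10)

The ratio of consecutive coefficients is [(5n + 1)/(5(n+1) + 1)] · 10·4/(9·36) → 10/81.
Thus R = 1/(10/81) = 81/10.
When t = 111/10, the terms are asymptotic to a nonzero constant times 1/n, so the series diverges by limit comparison with Σ 1/n.
At t = -51/10: the terms alternate in sign and decrease monotonically to 0 in absolute value (size ~ c/n), so the alternating series test gives convergence.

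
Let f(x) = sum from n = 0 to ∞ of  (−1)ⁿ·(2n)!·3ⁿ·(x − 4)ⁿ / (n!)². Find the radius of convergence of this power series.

R = 1/12

The ratio of consecutive coefficients is (2n+1)·(2n+2)/(n+1)² · 3 → 12.
Convergence for |x − 4| · 12 < 1, i.e. |x − 4| < 1/12. So R = 1/12.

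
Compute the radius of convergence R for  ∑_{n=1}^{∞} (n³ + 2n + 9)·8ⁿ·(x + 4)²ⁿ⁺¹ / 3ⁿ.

By the ratio test, |a_{n+1}/a_n| = [((n+1)³ + 2(n+1) + 9)/(n³ + 2n + 9)] · 8/3 → 8/3.
Writing y = (x + 4)², the series in y has radius 3/8, so |x + 4| < √(3/8) and R = √6/4.

R = √6/4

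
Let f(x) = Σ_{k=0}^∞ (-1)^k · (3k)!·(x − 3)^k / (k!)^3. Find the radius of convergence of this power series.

Apply the ratio test: |a_{k+1}| / |a_k| = (3k+1)·(3k+2)·(3k+3)/(k+1)³, which tends to 27 as k → ∞.
Thus R = 1/(27) = 1/27.

R = 1/27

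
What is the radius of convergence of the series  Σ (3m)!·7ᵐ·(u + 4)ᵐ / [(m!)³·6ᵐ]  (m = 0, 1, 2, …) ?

Ratio test: |a_{m+1}/a_m| = (3m+1)·(3m+2)·(3m+3)/(m+1)³ · 7/6 → 63/2 as m → ∞.
The series converges when 63/2 · |u + 4| < 1, giving R = 2/63.

R = 2/63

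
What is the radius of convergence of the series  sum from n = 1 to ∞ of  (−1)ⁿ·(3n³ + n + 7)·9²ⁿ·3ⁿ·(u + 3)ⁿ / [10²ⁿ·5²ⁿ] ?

R = 2500/243

The ratio of consecutive coefficients is [(3(n+1)³ + (n+1) + 7)/(3n³ + n + 7)] · 81·3/(100·25) → 243/2500.
Thus R = 1/(243/2500) = 2500/243.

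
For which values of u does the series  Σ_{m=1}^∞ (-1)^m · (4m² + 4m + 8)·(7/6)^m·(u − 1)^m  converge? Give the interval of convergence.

(1/7, 13/7)

Apply the ratio test: |a_{m+1}| / |a_m| = [(4(m+1)² + 4(m+1) + 8)/(4m² + 4m + 8)] · 7/6, which tends to 7/6 as m → ∞.
The series converges when 7/6 · |u − 1| < 1, giving R = 6/7.
Check u = 13/7: the terms do not tend to 0, so the series diverges.
Endpoint u = 1/7: the m-th term does not approach 0; divergence by the term test.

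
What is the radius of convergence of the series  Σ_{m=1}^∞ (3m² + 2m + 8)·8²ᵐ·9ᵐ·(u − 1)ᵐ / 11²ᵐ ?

The ratio of consecutive coefficients is [(3(m+1)² + 2(m+1) + 8)/(3m² + 2m + 8)] · 64·9/121 → 576/121.
Hence the series converges for |u − 1| < 1/(576/121) = 121/576, so the radius of convergence is 121/576.

R = 121/576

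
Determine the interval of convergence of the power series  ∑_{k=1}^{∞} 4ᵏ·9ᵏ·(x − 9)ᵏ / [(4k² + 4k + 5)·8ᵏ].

Apply the ratio test: |a_{k+1}| / |a_k| = [(4k² + 4k + 5)/(4(k+1)² + 4(k+1) + 5)] · 4·9/8, which tends to 9/2 as k → ∞.
Thus R = 1/(9/2) = 2/9.
Endpoint x = 83/9: the series is dominated by a constant times Σ 1/k², which converges (p = 2 > 1).
Check x = 79/9: the terms are on the order of 1/k², so the series converges absolutely by comparison with the p-series (p = 2 > 1).

[79/9, 83/9]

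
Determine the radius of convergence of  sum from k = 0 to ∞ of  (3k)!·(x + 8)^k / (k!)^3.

Apply the ratio test: |a_{k+1}| / |a_k| = (3k+1)·(3k+2)·(3k+3)/(k+1)³, which tends to 27 as k → ∞.
Thus R = 1/(27) = 1/27.

R = 1/27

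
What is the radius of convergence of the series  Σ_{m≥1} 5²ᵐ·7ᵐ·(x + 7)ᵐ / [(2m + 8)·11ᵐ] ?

The ratio of consecutive coefficients is [(2m + 8)/(2(m+1) + 8)] · 25·7/11 → 175/11.
Convergence for |x + 7| · 175/11 < 1, i.e. |x + 7| < 11/175. So R = 11/175.

R = 11/175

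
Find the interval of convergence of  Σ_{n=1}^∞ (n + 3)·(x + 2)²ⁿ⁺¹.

(-3, -1)

Ratio test: |a_{n+1}/a_n| = ((n+1) + 3)/(n + 3) → 1 as n → ∞.
Since the exponent of (x + 2) increases by 2 each term, convergence requires |x + 2|² < 1, hence R = 1.
At x = -1: the terms have absolute value of order n, which does not tend to 0, so the series diverges by the divergence test.
At x = -3: the terms have absolute value of order n, which does not tend to 0, so the series diverges by the divergence test.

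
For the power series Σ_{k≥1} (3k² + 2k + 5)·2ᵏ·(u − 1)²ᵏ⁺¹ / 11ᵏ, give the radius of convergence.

The ratio of consecutive coefficients is [(3(k+1)² + 2(k+1) + 5)/(3k² + 2k + 5)] · 2/11 → 2/11.
Writing y = (u − 1)², the series in y has radius 11/2, so |u − 1| < √(11/2) and R = √22/2.

R = √22/2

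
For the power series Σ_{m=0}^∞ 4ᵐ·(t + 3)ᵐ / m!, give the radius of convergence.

The ratio of consecutive coefficients is 4 · 1/(m+1) → 0.
The ratio tends to 0 regardless of t, hence R = ∞.

R = ∞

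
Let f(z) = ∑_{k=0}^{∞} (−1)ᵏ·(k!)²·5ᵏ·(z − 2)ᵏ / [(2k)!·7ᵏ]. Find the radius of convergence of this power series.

By the ratio test, |a_{k+1}/a_k| = (k+1)²/[(2k+1)·(2k+2)] · 5/7 → 5/28.
The series converges when 5/28 · |z − 2| < 1, giving R = 28/5.

R = 28/5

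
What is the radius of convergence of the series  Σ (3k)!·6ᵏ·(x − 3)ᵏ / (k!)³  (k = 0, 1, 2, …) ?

The ratio of consecutive coefficients is (3k+1)·(3k+2)·(3k+3)/(k+1)³ · 6 → 162.
The series converges when 162 · |x − 3| < 1, giving R = 1/162.

R = 1/162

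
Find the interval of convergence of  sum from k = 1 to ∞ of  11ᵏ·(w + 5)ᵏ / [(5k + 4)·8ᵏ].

[-63/11, -47/11)

The ratio of consecutive coefficients is [(5k + 4)/(5(k+1) + 4)] · 11/8 → 11/8.
Convergence for |w + 5| · 11/8 < 1, i.e. |w + 5| < 8/11. So R = 8/11.
Check w = -47/11: the terms behave like c/k; limit comparison with the harmonic series gives divergence.
At w = -63/11: convergence follows from the alternating series test (terms decrease monotonically to 0).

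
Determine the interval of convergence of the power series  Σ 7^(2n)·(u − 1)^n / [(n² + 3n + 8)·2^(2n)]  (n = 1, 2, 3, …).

Ratio test: |a_{n+1}/a_n| = [(n² + 3n + 8)/((n+1)² + 3(n+1) + 8)] · 49/4 → 49/4 as n → ∞.
The series converges when 49/4 · |u − 1| < 1, giving R = 4/49.
Endpoint u = 53/49: the series is dominated by a constant times Σ 1/n², which converges (p = 2 > 1).
When u = 45/49, the terms are on the order of 1/n², so the series converges absolutely by comparison with the p-series (p = 2 > 1).

[45/49, 53/49]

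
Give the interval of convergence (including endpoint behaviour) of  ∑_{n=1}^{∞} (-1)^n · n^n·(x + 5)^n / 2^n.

Applying the root test, |a_n|^(1/n) = n/2 → ∞.
The root grows without bound, so R = 0 (convergence only at x = -5).

{-5}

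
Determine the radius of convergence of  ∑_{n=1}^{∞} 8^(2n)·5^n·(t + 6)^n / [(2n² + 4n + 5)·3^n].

R = 3/320

The ratio of consecutive coefficients is [(2n² + 4n + 5)/(2(n+1)² + 4(n+1) + 5)] · 64·5/3 → 320/3.
The series converges when 320/3 · |t + 6| < 1, giving R = 3/320.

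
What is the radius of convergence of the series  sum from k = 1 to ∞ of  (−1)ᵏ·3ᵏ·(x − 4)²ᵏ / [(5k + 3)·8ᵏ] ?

Ratio test: |a_{k+1}/a_k| = [(5k + 3)/(5(k+1) + 3)] · 3/8 → 3/8 as k → ∞.
Successive powers of (x − 4) differ by 2, so the series converges when |x − 4|² · 3/8 < 1, i.e. |x − 4| < √(8/3). So R = 2√6/3.

R = 2√6/3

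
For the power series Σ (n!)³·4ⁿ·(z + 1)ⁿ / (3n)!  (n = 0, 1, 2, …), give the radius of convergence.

R = 27/4

Apply the ratio test: |a_{n+1}| / |a_n| = (n+1)³/[(3n+1)·(3n+2)·(3n+3)] · 4, which tends to 4/27 as n → ∞.
Convergence for |z + 1| · 4/27 < 1, i.e. |z + 1| < 27/4. So R = 27/4.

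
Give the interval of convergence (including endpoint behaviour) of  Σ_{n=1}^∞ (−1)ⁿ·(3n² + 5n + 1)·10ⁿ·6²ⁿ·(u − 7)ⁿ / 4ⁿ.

By the ratio test, |a_{n+1}/a_n| = [(3(n+1)² + 5(n+1) + 1)/(3n² + 5n + 1)] · 10·36/4 → 90.
Hence the series converges for |u − 7| < 1/(90) = 1/90, so the radius of convergence is 1/90.
When u = 631/90, the terms have absolute value of order n², which does not tend to 0, so the series diverges by the divergence test.
When u = 629/90, the terms have absolute value of order n², which does not tend to 0, so the series diverges by the divergence test.

(629/90, 631/90)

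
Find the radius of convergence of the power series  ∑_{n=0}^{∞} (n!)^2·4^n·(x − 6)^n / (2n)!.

R = 1

Ratio test: |a_{n+1}/a_n| = (n+1)²/[(2n+1)·(2n+2)] · 4 → 1 as n → ∞.
So the series converges when |x − 6| < 1 and diverges when |x − 6| > 1; R = 1.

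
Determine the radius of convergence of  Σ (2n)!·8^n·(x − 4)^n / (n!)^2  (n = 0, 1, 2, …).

Ratio test: |a_{n+1}/a_n| = (2n+1)·(2n+2)/(n+1)² · 8 → 32 as n → ∞.
Hence the series converges for |x − 4| < 1/(32) = 1/32, so the radius of convergence is 1/32.

R = 1/32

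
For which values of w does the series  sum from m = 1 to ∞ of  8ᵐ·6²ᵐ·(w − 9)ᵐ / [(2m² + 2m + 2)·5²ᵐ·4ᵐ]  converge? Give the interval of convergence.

[623/72, 673/72]

Ratio test: |a_{m+1}/a_m| = [(2m² + 2m + 2)/(2(m+1)² + 2(m+1) + 2)] · 8·36/(25·4) → 72/25 as m → ∞.
Thus R = 1/(72/25) = 25/72.
When w = 673/72, absolute convergence follows by limit comparison with Σ 1/m².
Endpoint w = 623/72: the terms are on the order of 1/m², so the series converges absolutely by comparison with the p-series (p = 2 > 1).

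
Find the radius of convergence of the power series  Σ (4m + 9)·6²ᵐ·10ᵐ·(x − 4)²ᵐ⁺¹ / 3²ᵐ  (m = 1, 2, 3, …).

R = √10/20

Apply the ratio test: |a_{m+1}| / |a_m| = [(4(m+1) + 9)/(4m + 9)] · 36·10/9, which tends to 40 as m → ∞.
Since the exponent of (x − 4) increases by 2 each term, convergence requires |x − 4|² < 1/40, hence R = √10/20.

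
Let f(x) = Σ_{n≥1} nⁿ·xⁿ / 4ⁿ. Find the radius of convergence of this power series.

By the Cauchy root test, |a_n|^(1/n) = n/4 → ∞.
Since the n-th root of |a_n| is unbounded, the series converges only at x = 0; R = 0.

R = 0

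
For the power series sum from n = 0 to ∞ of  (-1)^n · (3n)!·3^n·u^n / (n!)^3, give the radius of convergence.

R = 1/81

By the ratio test, |a_{n+1}/a_n| = (3n+1)·(3n+2)·(3n+3)/(n+1)³ · 3 → 81.
Thus R = 1/(81) = 1/81.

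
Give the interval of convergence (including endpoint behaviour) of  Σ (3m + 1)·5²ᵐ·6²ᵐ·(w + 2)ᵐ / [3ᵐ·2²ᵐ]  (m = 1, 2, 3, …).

(-151/75, -149/75)

By the ratio test, |a_{m+1}/a_m| = [(3(m+1) + 1)/(3m + 1)] · 25·36/(3·4) → 75.
Thus R = 1/(75) = 1/75.
At w = -149/75: the terms have absolute value of order m, which does not tend to 0, so the series diverges by the divergence test.
Endpoint w = -151/75: the terms do not tend to 0, so the series diverges.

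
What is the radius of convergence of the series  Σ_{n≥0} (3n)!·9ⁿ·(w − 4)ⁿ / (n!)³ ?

Ratio test: |a_{n+1}/a_n| = (3n+1)·(3n+2)·(3n+3)/(n+1)³ · 9 → 243 as n → ∞.
Hence the series converges for |w − 4| < 1/(243) = 1/243, so the radius of convergence is 1/243.

R = 1/243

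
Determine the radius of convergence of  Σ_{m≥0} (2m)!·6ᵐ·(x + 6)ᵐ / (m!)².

By the ratio test, |a_{m+1}/a_m| = (2m+1)·(2m+2)/(m+1)² · 6 → 24.
Hence the series converges for |x + 6| < 1/(24) = 1/24, so the radius of convergence is 1/24.

R = 1/24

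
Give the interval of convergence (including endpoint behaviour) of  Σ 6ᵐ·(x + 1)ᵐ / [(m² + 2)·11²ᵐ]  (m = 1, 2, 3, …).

Apply the ratio test: |a_{m+1}| / |a_m| = [(m² + 2)/((m+1)² + 2)] · 6/121, which tends to 6/121 as m → ∞.
The series converges when 6/121 · |x + 1| < 1, giving R = 121/6.
When x = 115/6, absolute convergence follows by limit comparison with Σ 1/m².
Check x = -127/6: the series is dominated by a constant times Σ 1/m², which converges (p = 2 > 1).

[-127/6, 115/6]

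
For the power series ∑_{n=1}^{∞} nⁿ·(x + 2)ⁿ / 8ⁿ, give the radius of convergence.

Applying the root test, |a_n|^(1/n) = n/8 → ∞.
The root grows without bound, so R = 0 (convergence only at x = -2).

R = 0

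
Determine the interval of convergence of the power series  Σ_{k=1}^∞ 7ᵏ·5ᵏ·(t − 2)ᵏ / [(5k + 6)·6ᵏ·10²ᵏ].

The ratio of consecutive coefficients is [(5k + 6)/(5(k+1) + 6)] · 7·5/(6·100) → 7/120.
The series converges when 7/120 · |t − 2| < 1, giving R = 120/7.
At t = 134/7: comparison with the harmonic series Σ 1/k shows the series diverges.
At t = -106/7: the terms alternate in sign and decrease monotonically to 0 in absolute value (size ~ c/k), so the alternating series test gives convergence.

[-106/7, 134/7)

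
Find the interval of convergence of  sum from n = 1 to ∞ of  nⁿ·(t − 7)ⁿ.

Root test: |a_n|^(1/n) = n → ∞.
Since the n-th root of |a_n| is unbounded, the series converges only at t = 7; R = 0.

{7}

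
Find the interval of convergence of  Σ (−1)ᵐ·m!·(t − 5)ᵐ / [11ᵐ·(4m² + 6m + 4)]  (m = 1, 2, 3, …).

Ratio test: |a_{m+1}/a_m| = (m+1) · 1/11 · (4m² + 6m + 4)/(4(m+1)² + 6(m+1) + 4) → ∞ as m → ∞.
The terms grow without bound for any (t − 5) ≠ 0, so R = 0 (convergence only at t = 5).

{5}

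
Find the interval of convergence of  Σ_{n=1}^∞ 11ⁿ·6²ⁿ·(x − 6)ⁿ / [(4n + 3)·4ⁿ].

[593/99, 595/99)

By the ratio test, |a_{n+1}/a_n| = [(4n + 3)/(4(n+1) + 3)] · 11·36/4 → 99.
Convergence for |x − 6| · 99 < 1, i.e. |x − 6| < 1/99. So R = 1/99.
Check x = 595/99: the terms are asymptotic to a nonzero constant times 1/n, so the series diverges by limit comparison with Σ 1/n.
Endpoint x = 593/99: an alternating series whose terms decrease to 0 in absolute value, so it converges by the Leibniz criterion.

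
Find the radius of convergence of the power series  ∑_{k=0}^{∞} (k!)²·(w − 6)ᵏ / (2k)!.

R = 4

The ratio of consecutive coefficients is (k+1)²/[(2k+1)·(2k+2)] → 1/4.
The series converges when 1/4 · |w − 6| < 1, giving R = 4.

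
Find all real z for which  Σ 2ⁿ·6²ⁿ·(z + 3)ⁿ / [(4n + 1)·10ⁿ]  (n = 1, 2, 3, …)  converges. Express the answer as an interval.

[-113/36, -103/36)

By the ratio test, |a_{n+1}/a_n| = [(4n + 1)/(4(n+1) + 1)] · 2·36/10 → 36/5.
The series converges when 36/5 · |z + 3| < 1, giving R = 5/36.
At z = -103/36: comparison with the harmonic series Σ 1/n shows the series diverges.
Endpoint z = -113/36: an alternating series whose terms decrease to 0 in absolute value, so it converges by the Leibniz criterion.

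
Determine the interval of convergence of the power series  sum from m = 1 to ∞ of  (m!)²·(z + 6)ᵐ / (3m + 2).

{-6}

Ratio test: |a_{m+1}/a_m| = (m+1)² · (3m + 2)/(3(m+1) + 2) → ∞ as m → ∞.
The terms grow without bound for any (z + 6) ≠ 0, so R = 0 (convergence only at z = -6).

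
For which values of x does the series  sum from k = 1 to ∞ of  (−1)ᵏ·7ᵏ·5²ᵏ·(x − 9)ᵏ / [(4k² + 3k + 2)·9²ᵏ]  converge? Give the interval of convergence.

[1494/175, 1656/175]

By the ratio test, |a_{k+1}/a_k| = [(4k² + 3k + 2)/(4(k+1)² + 3(k+1) + 2)] · 7·25/81 → 175/81.
Hence the series converges for |x − 9| < 1/(175/81) = 81/175, so the radius of convergence is 81/175.
Check x = 1656/175: the series is dominated by a constant times Σ 1/k², which converges (p = 2 > 1).
When x = 1494/175, the terms are on the order of 1/k², so the series converges absolutely by comparison with the p-series (p = 2 > 1).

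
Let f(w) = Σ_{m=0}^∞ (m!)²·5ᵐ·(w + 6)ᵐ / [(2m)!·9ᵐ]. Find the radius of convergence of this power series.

R = 36/5

Ratio test: |a_{m+1}/a_m| = (m+1)²/[(2m+1)·(2m+2)] · 5/9 → 5/36 as m → ∞.
Convergence for |w + 6| · 5/36 < 1, i.e. |w + 6| < 36/5. So R = 36/5.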